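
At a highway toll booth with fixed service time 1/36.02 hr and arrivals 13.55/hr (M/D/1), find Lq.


ρ = 13.55/36.02 = 0.3762
M/D/1: Lq = ρ²/(2(1−ρ)) = 0.1415/(2·0.6238) = 0.11342

Final: 0.11342


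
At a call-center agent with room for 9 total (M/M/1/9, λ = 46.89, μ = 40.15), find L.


ρ = 46.89/40.15 = 1.1679
L = ρ[1 − (K+1)ρ^K + Kρ^(K+1)] / [(1−ρ)(1−ρ^(K+1))]
Numerator: 1.1679·(1 − 10·4.041589 + 9·4.720053) = 3.579036
Denominator: (-0.1679)·(-3.720053) = 0.624487
L = 3.579036/0.624487 = 5.7312

Final: 5.7312


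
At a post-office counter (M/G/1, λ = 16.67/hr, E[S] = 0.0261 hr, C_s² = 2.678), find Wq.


ρ = λ·E[S] = 16.67·0.0261 = 0.4351
E[S²] = E[S]²(1+C_s²) = 0.0261²·(1+2.678) = 0.002505
Wq = λ·E[S²]/(2(1−ρ)) = 16.67·0.002505/(2·0.5649) = 0.03697 hr

Final: 0.03697 hr


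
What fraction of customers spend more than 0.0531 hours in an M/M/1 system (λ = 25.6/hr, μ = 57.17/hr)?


W ~ Exponential(μ−λ) for M/M/1.
μ − λ = 57.17 − 25.6 = 31.5700
P(W > t) = e^{−(μ−λ)t} = e^{−1.6764} = 0.187052

Final: 0.187052


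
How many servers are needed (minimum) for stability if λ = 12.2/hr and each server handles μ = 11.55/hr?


Stability requires cμ > λ ⇔ c > λ/μ.
λ/μ = 12.2/11.55 = 1.0563
Minimum integer c = ⌊1.0563⌋ + 1 = 2
Check: 2·11.55 = 23.10 > 12.2, while 1·11.55 = 11.55 ≤ 12.2

Final: 2 servers


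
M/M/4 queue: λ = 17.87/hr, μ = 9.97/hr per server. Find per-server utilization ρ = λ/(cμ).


ρ = λ/(cμ) = 17.87/(4·9.97) = 17.87/39.88 = 0.4481

Final: 0.4481


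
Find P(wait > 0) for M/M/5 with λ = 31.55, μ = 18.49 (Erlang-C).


a = λ/μ = 1.7063; ρ = a/5 = 0.3413
P₀ = 0.180952 (from M/M/c formula)
C(c,a) = [a^c/(c!(1−ρ))]·P₀ = [14.46479/(120·0.6587)]·0.180952
= 0.18299·0.180952 = 0.033112

Final: 0.033112


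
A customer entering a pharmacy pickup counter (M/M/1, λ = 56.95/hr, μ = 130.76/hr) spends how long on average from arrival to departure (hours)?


W = 1/(μ−λ) = 1/(130.76 − 56.95) = 1/73.81 = 0.01355 hr

Final: 0.01355 hr


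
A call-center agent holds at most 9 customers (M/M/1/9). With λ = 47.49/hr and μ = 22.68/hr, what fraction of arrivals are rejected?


ρ = λ/μ = 47.49/22.68 = 2.0939
P_K = (1−ρ)ρ^K/(1−ρ^(K+1)) = (-1.0939·773.805967)/(1 − 1620.284187)
= -846.478220/-1619.284187 = 0.522748

Final: 0.522748


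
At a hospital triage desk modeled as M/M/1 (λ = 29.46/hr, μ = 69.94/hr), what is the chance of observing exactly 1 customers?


ρ = 29.46/69.94 = 0.4212
P_n = (1−ρ)·ρ^n = (1 − 0.4212)·0.4212^1 = 0.5788·0.421218 = 0.243793

Final: 0.243793


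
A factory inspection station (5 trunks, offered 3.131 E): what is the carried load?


B(5,3.131) = 0.121368 (Erlang-B)
Carried load = a(1 − B) = 3.131·(1 − 0.121368) = 3.131·0.878632 = 2.7510 E

Final: 2.7510 Erlangs


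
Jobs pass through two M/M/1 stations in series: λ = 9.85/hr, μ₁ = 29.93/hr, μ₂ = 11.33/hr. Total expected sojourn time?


Each node sees arrival rate λ = 9.85/hr (tandem ⇒ throughput preserved).
W₁ = 1/(μ₁−λ) = 1/(29.93−9.85) = 0.04980 hr
W₂ = 1/(μ₂−λ) = 1/(11.33−9.85) = 0.67568 hr
W_total = W₁ + W₂ = 0.04980 + 0.67568 = 0.72548 hr

Final: 0.72548 hr


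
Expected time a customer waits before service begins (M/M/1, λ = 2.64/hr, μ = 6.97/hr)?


ρ = 2.64/6.97 = 0.3788
Wq = ρ/(μ−λ) = 0.3788/(6.97 − 2.64) = 0.3788/4.33 = 0.08747 hr

Final: 0.08747 hr


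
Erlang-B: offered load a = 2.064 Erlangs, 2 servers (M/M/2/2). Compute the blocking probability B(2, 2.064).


B(c,a) = (a^c/c!) / Σ_{k=0}^{c} a^k/k!
a^2/2! = 2.130048
Σ terms (k=0..2): 1.00000 + 2.06400 + 2.13005 = 5.194048
B = 2.130048/5.194048 = 0.410094

Final: 0.410094


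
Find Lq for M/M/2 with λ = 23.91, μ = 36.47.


a = λ/μ = 0.6556; ρ = a/2 = 0.3278
P₀ = 0.506247
Lq = P₀·a^c·ρ / (c!·(1−ρ)²) = 0.506247·0.42982·0.3278/(2·0.45185)
= 0.07893

Final: 0.07893


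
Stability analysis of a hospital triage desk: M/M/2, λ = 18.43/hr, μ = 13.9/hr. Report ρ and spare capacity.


Total capacity cμ = 2·13.9 = 27.80/hr
ρ = λ/(cμ) = 18.43/27.80 = 0.6629
Stable ⇔ ρ < 1: YES
Spare capacity = cμ − λ = 27.80 − 18.43 = 9.37/hr

Final: ρ = 0.6629; stable; margin = 9.37/hr


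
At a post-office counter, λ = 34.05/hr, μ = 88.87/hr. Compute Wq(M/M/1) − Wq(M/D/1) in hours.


ρ = 34.05/88.87 = 0.3831
Wq(M/M/1) = ρ/(μ−λ) = 0.3831/54.82 = 0.006989 hr
Wq(M/D/1) = ρ/(2(μ−λ)) = 0.003495 hr
Savings = 0.006989 − 0.003495 = 0.003495 hr

Final: 0.003495 hr


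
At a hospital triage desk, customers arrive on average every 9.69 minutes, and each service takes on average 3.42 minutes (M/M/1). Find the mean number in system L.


λ = 60/9.69 = 6.1920 /hr
μ = 60/3.42 = 17.5439 /hr
ρ = λ/μ = 6.1920/17.5439 = 0.3529
L = ρ/(1−ρ) = 0.3529/0.6471 = 0.5455

Final: 0.5455


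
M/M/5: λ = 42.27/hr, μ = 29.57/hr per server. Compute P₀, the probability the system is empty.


a = λ/μ = 42.27/29.57 = 1.4295; ρ = a/c = 0.2859
Σ_{k=0}^{4} a^k/k! (terms k=0..4) = 1.00000 + 1.42949 + 1.02172 + 0.48685 + 0.17399 = 4.11204
Tail: a^5/(5!(1−ρ)) = 5.96904/(120·0.7141) = 0.06966
P₀ = 1/(4.11204 + 0.06966) = 1/4.18170 = 0.239137

Final: 0.239137


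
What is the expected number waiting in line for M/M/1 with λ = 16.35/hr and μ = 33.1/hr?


ρ = 16.35/33.1 = 0.4940
Lq = ρ²/(1−ρ) = 0.2440/0.5060 = 0.4822

Final: 0.4822


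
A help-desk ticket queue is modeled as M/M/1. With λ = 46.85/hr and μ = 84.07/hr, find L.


ρ = λ/μ = 46.85/84.07 = 0.5573
L = ρ/(1−ρ) = 0.5573/(1 − 0.5573) = 0.5573/0.4427 = 1.2587

Final: 1.2587


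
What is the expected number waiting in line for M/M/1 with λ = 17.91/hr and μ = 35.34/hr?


ρ = 17.91/35.34 = 0.5068
Lq = ρ²/(1−ρ) = 0.2568/0.4932 = 0.5207

Final: 0.5207


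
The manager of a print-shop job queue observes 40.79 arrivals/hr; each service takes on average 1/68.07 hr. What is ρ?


ρ = λ/μ = 40.79/68.07 = 0.5992

Final: 0.5992


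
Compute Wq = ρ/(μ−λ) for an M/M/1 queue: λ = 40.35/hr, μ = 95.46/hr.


ρ = 40.35/95.46 = 0.4227
Wq = ρ/(μ−λ) = 0.4227/(95.46 − 40.35) = 0.4227/55.11 = 0.007670 hr

Final: 0.007670 hr


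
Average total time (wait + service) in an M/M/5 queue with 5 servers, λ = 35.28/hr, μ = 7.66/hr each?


a = 4.6057; ρ = 0.9211; P₀ = 0.003700
Lq = P₀·a^c·ρ/(c!(1−ρ)²) = 9.46717
Wq = Lq/λ = 9.46717/35.28 = 0.26834 hr
W = Wq + 1/μ = 0.26834 + 0.13055 = 0.39889 hr

Final: 0.39889 hr


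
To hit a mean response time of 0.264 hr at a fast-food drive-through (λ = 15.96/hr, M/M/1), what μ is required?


W = 1/(μ−λ) ⇒ μ − λ = 1/W = 1/0.264 = 3.7879
μ = λ + 1/W = 15.96 + 3.7879 = 19.7479 per hr

Final: 19.7479 /hr


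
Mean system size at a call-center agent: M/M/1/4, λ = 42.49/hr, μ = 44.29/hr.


ρ = 42.49/44.29 = 0.9594
L = ρ[1 − (K+1)ρ^K + Kρ^(K+1)] / [(1−ρ)(1−ρ^(K+1))]
Numerator: 0.9594·(1 − 5·0.847080 + 4·0.812653) = 0.014597
Denominator: (0.04064)·(0.187347) = 0.007614
L = 0.014597/0.007614 = 1.9171

Final: 1.9171


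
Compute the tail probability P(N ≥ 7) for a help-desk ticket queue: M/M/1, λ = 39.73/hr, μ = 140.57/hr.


ρ = 39.73/140.57 = 0.2826
P(N ≥ n) = ρ^n = 0.2826^7 = 0.0001441

Final: 0.0001441


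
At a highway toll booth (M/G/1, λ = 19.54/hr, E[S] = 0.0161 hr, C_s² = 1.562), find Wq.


ρ = λ·E[S] = 19.54·0.0161 = 0.3146
E[S²] = E[S]²(1+C_s²) = 0.0161²·(1+1.562) = 0.0006641
Wq = λ·E[S²]/(2(1−ρ)) = 19.54·0.0006641/(2·0.6854) = 0.009466 hr

Final: 0.009466 hr


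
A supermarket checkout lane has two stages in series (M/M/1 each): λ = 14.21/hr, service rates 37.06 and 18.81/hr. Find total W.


Each node sees arrival rate λ = 14.21/hr (tandem ⇒ throughput preserved).
W₁ = 1/(μ₁−λ) = 1/(37.06−14.21) = 0.04376 hr
W₂ = 1/(μ₂−λ) = 1/(18.81−14.21) = 0.21739 hr
W_total = W₁ + W₂ = 0.04376 + 0.21739 = 0.26115 hr

Final: 0.26115 hr


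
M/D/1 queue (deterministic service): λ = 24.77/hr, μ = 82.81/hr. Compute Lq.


ρ = 24.77/82.81 = 0.2991
M/D/1: Lq = ρ²/(2(1−ρ)) = 0.08947/(2·0.7009) = 0.06383

Final: 0.06383


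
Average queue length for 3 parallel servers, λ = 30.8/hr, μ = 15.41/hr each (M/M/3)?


a = λ/μ = 1.9987; ρ = a/3 = 0.6662
P₀ = 0.111320
Lq = P₀·a^c·ρ / (c!·(1−ρ)²) = 0.111320·7.98444·0.6662/(6·0.11140)
= 0.88595

Final: 0.88595


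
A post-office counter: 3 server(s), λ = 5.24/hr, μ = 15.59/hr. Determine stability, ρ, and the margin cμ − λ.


Total capacity cμ = 3·15.59 = 46.77/hr
ρ = λ/(cμ) = 5.24/46.77 = 0.1120
Stable ⇔ ρ < 1: YES
Spare capacity = cμ − λ = 46.77 − 5.24 = 41.53/hr

Final: ρ = 0.1120; stable; margin = 41.53/hr


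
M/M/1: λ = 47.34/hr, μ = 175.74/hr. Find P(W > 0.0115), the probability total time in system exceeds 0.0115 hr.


W ~ Exponential(μ−λ) for M/M/1.
μ − λ = 175.74 − 47.34 = 128.4000
P(W > t) = e^{−(μ−λ)t} = e^{−1.4766} = 0.228413

Final: 0.228413


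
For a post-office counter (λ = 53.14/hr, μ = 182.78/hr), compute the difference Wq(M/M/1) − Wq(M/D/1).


ρ = 53.14/182.78 = 0.2907
Wq(M/M/1) = ρ/(μ−λ) = 0.2907/129.64 = 0.002243 hr
Wq(M/D/1) = ρ/(2(μ−λ)) = 0.001121 hr
Savings = 0.002243 − 0.001121 = 0.001121 hr

Final: 0.001121 hr


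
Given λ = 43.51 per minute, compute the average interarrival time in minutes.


Mean interarrival time = 1/λ = 1/43.51 minute = 0.02298 minute
In minutes: 0.02298 × 1 = 0.02298 min

Final: 0.02298 min


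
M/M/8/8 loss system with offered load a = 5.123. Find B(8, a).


B(c,a) = (a^c/c!) / Σ_{k=0}^{c} a^k/k!
a^8/8! = 11.767232
Σ terms (k=0..8): 1.00000 + 5.12300 + 13.12256 + 22.40897 + 28.70028 + 29.40631 + 25.10809 + 18.37553 + 11.76723 = 155.011977
B = 11.767232/155.011977 = 0.075912

Final: 0.075912


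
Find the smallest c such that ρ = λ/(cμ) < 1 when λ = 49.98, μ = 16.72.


Stability requires cμ > λ ⇔ c > λ/μ.
λ/μ = 49.98/16.72 = 2.9892
Minimum integer c = ⌊2.9892⌋ + 1 = 3
Check: 3·16.72 = 50.16 > 49.98, while 2·16.72 = 33.44 ≤ 49.98

Final: 3 servers


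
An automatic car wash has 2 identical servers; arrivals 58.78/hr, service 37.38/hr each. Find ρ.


ρ = λ/(cμ) = 58.78/(2·37.38) = 58.78/74.76 = 0.7862

Final: 0.7862


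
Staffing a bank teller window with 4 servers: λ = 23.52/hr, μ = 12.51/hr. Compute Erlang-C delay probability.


a = λ/μ = 1.8801; ρ = a/4 = 0.4700
P₀ = 0.148425 (from M/M/c formula)
C(c,a) = [a^c/(c!(1−ρ))]·P₀ = [12.49453/(24·0.5300)]·0.148425
= 0.98232·0.148425 = 0.145801

Final: 0.145801


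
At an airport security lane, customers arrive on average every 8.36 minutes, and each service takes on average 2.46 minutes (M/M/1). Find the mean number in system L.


λ = 60/8.36 = 7.1770 /hr
μ = 60/2.46 = 24.3902 /hr
ρ = λ/μ = 7.1770/24.3902 = 0.2943
L = ρ/(1−ρ) = 0.2943/0.7057 = 0.4169

Final: 0.4169


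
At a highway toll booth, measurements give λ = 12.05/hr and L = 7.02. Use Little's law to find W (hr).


W = L/λ = 7.02/12.05 = 0.5826 hr

Final: 0.5826 hr


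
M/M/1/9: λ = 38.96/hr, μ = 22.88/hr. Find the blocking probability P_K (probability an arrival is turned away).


ρ = λ/μ = 38.96/22.88 = 1.7028
P_K = (1−ρ)ρ^K/(1−ρ^(K+1)) = (-0.7028·120.355614)/(1 − 204.941203)
= -84.585589/-203.941203 = 0.414755

Final: 0.414755


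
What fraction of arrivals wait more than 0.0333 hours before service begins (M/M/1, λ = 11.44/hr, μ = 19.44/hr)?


ρ = 11.44/19.44 = 0.5885
P(Wq > t) = ρ·e^{−(μ−λ)t} = 0.5885·e^{−0.2664}
= 0.5885·0.766133 = 0.450852

Final: 0.450852


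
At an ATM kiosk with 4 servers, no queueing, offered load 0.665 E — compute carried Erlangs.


B(4,0.665) = 0.004193 (Erlang-B)
Carried load = a(1 − B) = 0.665·(1 − 0.004193) = 0.665·0.995807 = 0.6622 E

Final: 0.6622 Erlangs


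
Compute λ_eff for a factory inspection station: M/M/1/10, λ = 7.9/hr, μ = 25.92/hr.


ρ = 0.3048; P_K = (1−ρ)ρ^10/(1−ρ^11) = 0.000004809
λ_eff = λ(1 − P_K) = 7.9·(1 − 0.000004809) = 7.9·0.999995 = 7.9000 /hr

Final: 7.9000 /hr


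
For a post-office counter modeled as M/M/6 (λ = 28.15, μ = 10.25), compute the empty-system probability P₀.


a = λ/μ = 28.15/10.25 = 2.7463; ρ = a/c = 0.4577
Σ_{k=0}^{5} a^k/k! (terms k=0..5) = 1.00000 + 2.74634 + 3.77120 + 3.45233 + 2.37032 + 1.30194 = 14.64213
Tail: a^6/(6!(1−ρ)) = 429.06906/(720·0.5423) = 1.09894
P₀ = 1/(14.64213 + 1.09894) = 1/15.74107 = 0.063528

Final: 0.063528


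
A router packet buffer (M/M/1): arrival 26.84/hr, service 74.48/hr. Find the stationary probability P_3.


ρ = 26.84/74.48 = 0.3604
P_n = (1−ρ)·ρ^n = (1 − 0.3604)·0.3604^3 = 0.6396·0.046798 = 0.029934

Final: 0.029934


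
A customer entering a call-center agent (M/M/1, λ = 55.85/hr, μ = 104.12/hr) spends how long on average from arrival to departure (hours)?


W = 1/(μ−λ) = 1/(104.12 − 55.85) = 1/48.27 = 0.02072 hr

Final: 0.02072 hr


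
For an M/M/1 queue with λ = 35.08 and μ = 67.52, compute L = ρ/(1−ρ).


ρ = λ/μ = 35.08/67.52 = 0.5195
L = ρ/(1−ρ) = 0.5195/(1 − 0.5195) = 0.5195/0.4805 = 1.0814

Final: 1.0814


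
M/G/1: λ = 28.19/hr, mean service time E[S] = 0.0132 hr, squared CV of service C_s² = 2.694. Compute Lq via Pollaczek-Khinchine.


ρ = λ·E[S] = 28.19·0.0132 = 0.3721
Lq = ρ²(1+C_s²)/(2(1−ρ)) = 0.1385·(1+2.694)/(2·0.6279)
= 0.1385·3.6940/1.2558 = 0.40731

Final: 0.40731


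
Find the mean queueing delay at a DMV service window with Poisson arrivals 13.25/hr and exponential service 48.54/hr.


ρ = 13.25/48.54 = 0.2730
Wq = ρ/(μ−λ) = 0.2730/(48.54 − 13.25) = 0.2730/35.29 = 0.007735 hr

Final: 0.007735 hr


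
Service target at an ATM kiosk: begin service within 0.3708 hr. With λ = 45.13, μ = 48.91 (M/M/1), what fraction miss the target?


ρ = 45.13/48.91 = 0.9227
P(Wq > t) = ρ·e^{−(μ−λ)t} = 0.9227·e^{−1.4016}
= 0.9227·0.246197 = 0.227170

Final: 0.227170


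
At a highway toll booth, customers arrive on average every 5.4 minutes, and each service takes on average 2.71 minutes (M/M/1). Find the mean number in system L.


λ = 60/5.4 = 11.1111 /hr
μ = 60/2.71 = 22.1402 /hr
ρ = λ/μ = 11.1111/22.1402 = 0.5019
L = ρ/(1−ρ) = 0.5019/0.4981 = 1.0074

Final: 1.0074


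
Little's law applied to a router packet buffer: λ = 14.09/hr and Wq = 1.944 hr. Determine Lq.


Lq = λWq = 14.09·1.944 = 27.3910

Final: 27.3910


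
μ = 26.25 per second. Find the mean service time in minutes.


Mean service time = 1/μ = 1/26.25 second = 0.03810 second
In minutes: 0.03810 × 0.0166667 = 0.0006349 min

Final: 0.0006349 min


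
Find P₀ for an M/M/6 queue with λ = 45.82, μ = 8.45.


a = λ/μ = 45.82/8.45 = 5.4225; ρ = a/c = 0.9037
Σ_{k=0}^{5} a^k/k! (terms k=0..5) = 1.00000 + 5.42249 + 14.70167 + 26.57320 + 36.02320 + 39.06705 = 122.78761
Tail: a^6/(6!(1−ρ)) = 25420.86097/(720·0.09625) = 366.81399
P₀ = 1/(122.78761 + 366.81399) = 1/489.60160 = 0.002042

Final: 0.002042


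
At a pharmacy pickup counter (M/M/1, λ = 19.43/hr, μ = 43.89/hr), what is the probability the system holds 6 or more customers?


ρ = 19.43/43.89 = 0.4427
P(N ≥ n) = ρ^n = 0.4427^6 = 0.007527

Final: 0.007527


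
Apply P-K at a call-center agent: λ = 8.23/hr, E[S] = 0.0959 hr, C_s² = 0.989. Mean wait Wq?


ρ = λ·E[S] = 8.23·0.0959 = 0.7893
E[S²] = E[S]²(1+C_s²) = 0.0959²·(1+0.989) = 0.018292
Wq = λ·E[S²]/(2(1−ρ)) = 8.23·0.018292/(2·0.2107) = 0.35718 hr

Final: 0.35718 hr


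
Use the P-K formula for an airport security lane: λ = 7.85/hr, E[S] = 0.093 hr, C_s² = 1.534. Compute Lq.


ρ = λ·E[S] = 7.85·0.093 = 0.7300
Lq = ρ²(1+C_s²)/(2(1−ρ)) = 0.5330·(1+1.534)/(2·0.2700)
= 0.5330·2.5340/0.5399 = 2.50149

Final: 2.50149


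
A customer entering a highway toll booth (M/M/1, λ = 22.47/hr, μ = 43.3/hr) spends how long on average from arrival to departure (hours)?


W = 1/(μ−λ) = 1/(43.3 − 22.47) = 1/20.83 = 0.04801 hr

Final: 0.04801 hr


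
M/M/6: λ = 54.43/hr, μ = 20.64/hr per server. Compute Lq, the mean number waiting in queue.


a = λ/μ = 2.6371; ρ = a/6 = 0.4395
P₀ = 0.071011
Lq = P₀·a^c·ρ / (c!·(1−ρ)²) = 0.071011·336.33483·0.4395/(720·0.31414)
= 0.04641

Final: 0.04641


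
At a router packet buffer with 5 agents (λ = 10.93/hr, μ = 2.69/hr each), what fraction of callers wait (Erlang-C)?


a = λ/μ = 4.0632; ρ = a/5 = 0.8126
P₀ = 0.011749 (from M/M/c formula)
C(c,a) = [a^c/(c!(1−ρ))]·P₀ = [1107.48897/(120·0.1874)]·0.011749
= 49.25836·0.011749 = 0.578737

Final: 0.578737


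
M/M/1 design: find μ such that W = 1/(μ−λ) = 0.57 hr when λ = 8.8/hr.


W = 1/(μ−λ) ⇒ μ − λ = 1/W = 1/0.57 = 1.7544
μ = λ + 1/W = 8.8 + 1.7544 = 10.5544 per hr

Final: 10.5544 /hr


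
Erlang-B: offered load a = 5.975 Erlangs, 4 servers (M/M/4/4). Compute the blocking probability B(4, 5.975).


B(c,a) = (a^c/c!) / Σ_{k=0}^{c} a^k/k!
a^4/4! = 53.105609
Σ terms (k=0..4): 1.00000 + 5.97500 + 17.85031 + 35.55187 + 53.10561 = 113.482794
B = 53.105609/113.482794 = 0.467962

Final: 0.467962


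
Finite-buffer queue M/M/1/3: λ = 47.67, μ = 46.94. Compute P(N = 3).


ρ = λ/μ = 47.67/46.94 = 1.0156
P_K = (1−ρ)ρ^K/(1−ρ^(K+1)) = (-0.01555·1.047385)/(1 − 1.063673)
= -0.016289/-0.063673 = 0.255816

Final: 0.255816


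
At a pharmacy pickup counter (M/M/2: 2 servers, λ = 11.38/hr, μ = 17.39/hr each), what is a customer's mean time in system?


a = 0.6544; ρ = 0.3272; P₀ = 0.506932
Lq = P₀·a^c·ρ/(c!(1−ρ)²) = 0.07846
Wq = Lq/λ = 0.07846/11.38 = 0.006895 hr
W = Wq + 1/μ = 0.006895 + 0.05750 = 0.06440 hr

Final: 0.06440 hr


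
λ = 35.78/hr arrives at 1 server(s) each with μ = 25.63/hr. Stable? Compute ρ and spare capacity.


Total capacity cμ = 1·25.63 = 25.63/hr
ρ = λ/(cμ) = 35.78/25.63 = 1.3960
Stable ⇔ ρ < 1: NO
Spare capacity = cμ − λ = 25.63 − 35.78 = -10.15/hr

Final: ρ = 1.3960; unstable; margin = -10.15/hr


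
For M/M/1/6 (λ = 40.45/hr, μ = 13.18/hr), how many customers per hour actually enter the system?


ρ = 3.0690; P_K = (1−ρ)ρ^6/(1−ρ^7) = 0.674429
λ_eff = λ(1 − P_K) = 40.45·(1 − 0.674429) = 40.45·0.325571 = 13.1694 /hr

Final: 13.1694 /hr


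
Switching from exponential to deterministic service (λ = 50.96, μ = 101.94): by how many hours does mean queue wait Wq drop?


ρ = 50.96/101.94 = 0.4999
Wq(M/M/1) = ρ/(μ−λ) = 0.4999/50.98 = 0.009806 hr
Wq(M/D/1) = ρ/(2(μ−λ)) = 0.004903 hr
Savings = 0.009806 − 0.004903 = 0.004903 hr

Final: 0.004903 hr


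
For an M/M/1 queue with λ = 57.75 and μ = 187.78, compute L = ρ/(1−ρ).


ρ = λ/μ = 57.75/187.78 = 0.3075
L = ρ/(1−ρ) = 0.3075/(1 − 0.3075) = 0.3075/0.6925 = 0.4441

Final: 0.4441


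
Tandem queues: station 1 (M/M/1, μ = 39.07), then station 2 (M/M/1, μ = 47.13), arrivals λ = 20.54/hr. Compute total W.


Each node sees arrival rate λ = 20.54/hr (tandem ⇒ throughput preserved).
W₁ = 1/(μ₁−λ) = 1/(39.07−20.54) = 0.05397 hr
W₂ = 1/(μ₂−λ) = 1/(47.13−20.54) = 0.03761 hr
W_total = W₁ + W₂ = 0.05397 + 0.03761 = 0.09157 hr

Final: 0.09157 hr


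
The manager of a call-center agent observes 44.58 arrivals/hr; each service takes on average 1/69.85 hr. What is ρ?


ρ = λ/μ = 44.58/69.85 = 0.6382

Final: 0.6382


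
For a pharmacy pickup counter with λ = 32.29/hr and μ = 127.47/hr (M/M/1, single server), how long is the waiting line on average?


ρ = 32.29/127.47 = 0.2533
Lq = ρ²/(1−ρ) = 0.06417/0.7467 = 0.08594

Final: 0.08594


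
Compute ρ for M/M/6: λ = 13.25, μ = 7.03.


ρ = λ/(cμ) = 13.25/(6·7.03) = 13.25/42.18 = 0.3141

Final: 0.3141


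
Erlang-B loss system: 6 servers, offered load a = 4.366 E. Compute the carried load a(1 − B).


B(6,4.366) = 0.144123 (Erlang-B)
Carried load = a(1 − B) = 4.366·(1 − 0.144123) = 4.366·0.855877 = 3.7368 E

Final: 3.7368 Erlangs


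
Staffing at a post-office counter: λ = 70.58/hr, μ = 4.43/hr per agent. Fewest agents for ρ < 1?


Stability requires cμ > λ ⇔ c > λ/μ.
λ/μ = 70.58/4.43 = 15.9323
Minimum integer c = ⌊15.9323⌋ + 1 = 16
Check: 16·4.43 = 70.88 > 70.58, while 15·4.43 = 66.45 ≤ 70.58

Final: 16 servers


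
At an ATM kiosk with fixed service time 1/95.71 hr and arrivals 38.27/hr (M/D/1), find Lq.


ρ = 38.27/95.71 = 0.3999
M/D/1: Lq = ρ²/(2(1−ρ)) = 0.1599/(2·0.6001) = 0.13320

Final: 0.13320


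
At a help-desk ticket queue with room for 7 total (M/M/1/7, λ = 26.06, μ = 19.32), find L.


ρ = 26.06/19.32 = 1.3489
L = ρ[1 − (K+1)ρ^K + Kρ^(K+1)] / [(1−ρ)(1−ρ^(K+1))]
Numerator: 1.3489·(1 − 8·8.124021 + 7·10.958177) = 17.150870
Denominator: (-0.3489)·(-9.958177) = 3.474022
L = 17.150870/3.474022 = 4.9369

Final: 4.9369


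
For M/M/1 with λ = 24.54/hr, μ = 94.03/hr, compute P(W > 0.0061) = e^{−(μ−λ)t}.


W ~ Exponential(μ−λ) for M/M/1.
μ − λ = 94.03 − 24.54 = 69.4900
P(W > t) = e^{−(μ−λ)t} = e^{−0.4239} = 0.654497

Final: 0.654497


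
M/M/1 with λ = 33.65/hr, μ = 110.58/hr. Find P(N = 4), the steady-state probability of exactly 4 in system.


ρ = 33.65/110.58 = 0.3043
P_n = (1−ρ)·ρ^n = (1 − 0.3043)·0.3043^4 = 0.6957·0.008575 = 0.005966

Final: 0.005966


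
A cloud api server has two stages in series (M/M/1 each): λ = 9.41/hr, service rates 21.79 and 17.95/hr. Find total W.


Each node sees arrival rate λ = 9.41/hr (tandem ⇒ throughput preserved).
W₁ = 1/(μ₁−λ) = 1/(21.79−9.41) = 0.08078 hr
W₂ = 1/(μ₂−λ) = 1/(17.95−9.41) = 0.11710 hr
W_total = W₁ + W₂ = 0.08078 + 0.11710 = 0.19787 hr

Final: 0.19787 hr


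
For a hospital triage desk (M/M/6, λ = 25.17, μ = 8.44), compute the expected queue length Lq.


a = λ/μ = 2.9822; ρ = a/6 = 0.4970
P₀ = 0.049866
Lq = P₀·a^c·ρ / (c!·(1−ρ)²) = 0.049866·703.46843·0.4970/(720·0.25297)
= 0.09573

Final: 0.09573


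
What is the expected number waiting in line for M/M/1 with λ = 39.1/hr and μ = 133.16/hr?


ρ = 39.1/133.16 = 0.2936
Lq = ρ²/(1−ρ) = 0.08622/0.7064 = 0.1221

Final: 0.1221


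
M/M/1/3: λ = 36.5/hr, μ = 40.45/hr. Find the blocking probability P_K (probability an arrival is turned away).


ρ = λ/μ = 36.5/40.45 = 0.9023
P_K = (1−ρ)ρ^K/(1−ρ^(K+1)) = (0.09765·0.734722)/(1 − 0.662975)
= 0.071747/0.337025 = 0.212882

Final: 0.212882


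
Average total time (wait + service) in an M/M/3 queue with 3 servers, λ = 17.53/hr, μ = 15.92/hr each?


a = 1.1011; ρ = 0.3670; P₀ = 0.326912
Lq = P₀·a^c·ρ/(c!(1−ρ)²) = 0.06664
Wq = Lq/λ = 0.06664/17.53 = 0.003802 hr
W = Wq + 1/μ = 0.003802 + 0.06281 = 0.06662 hr

Final: 0.06662 hr


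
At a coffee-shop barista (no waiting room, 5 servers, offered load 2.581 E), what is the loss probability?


B(c,a) = (a^c/c!) / Σ_{k=0}^{c} a^k/k!
a^5/5! = 0.954462
Σ terms (k=0..5): 1.00000 + 2.58100 + 3.33078 + 2.86558 + 1.84902 + 0.95446 = 12.580841
B = 0.954462/12.580841 = 0.075866

Final: 0.075866


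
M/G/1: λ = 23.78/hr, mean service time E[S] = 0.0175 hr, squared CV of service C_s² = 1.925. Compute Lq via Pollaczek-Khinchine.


ρ = λ·E[S] = 23.78·0.0175 = 0.4162
Lq = ρ²(1+C_s²)/(2(1−ρ)) = 0.1732·(1+1.925)/(2·0.5838)
= 0.1732·2.9250/1.1677 = 0.43380

Final: 0.43380


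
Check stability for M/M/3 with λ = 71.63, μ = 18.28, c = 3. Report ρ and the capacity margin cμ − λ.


Total capacity cμ = 3·18.28 = 54.84/hr
ρ = λ/(cμ) = 71.63/54.84 = 1.3062
Stable ⇔ ρ < 1: NO
Spare capacity = cμ − λ = 54.84 − 71.63 = -16.79/hr

Final: ρ = 1.3062; unstable; margin = -16.79/hr


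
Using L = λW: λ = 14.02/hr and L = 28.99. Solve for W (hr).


W = L/λ = 28.99/14.02 = 2.0678 hr

Final: 2.0678 hr


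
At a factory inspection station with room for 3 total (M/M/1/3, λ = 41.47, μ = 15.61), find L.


ρ = 41.47/15.61 = 2.6566
L = ρ[1 − (K+1)ρ^K + Kρ^(K+1)] / [(1−ρ)(1−ρ^(K+1))]
Numerator: 2.6566·(1 − 4·18.749660 + 3·49.810916) = 200.400543
Denominator: (-1.6566)·(-48.810916) = 80.861646
L = 200.400543/80.861646 = 2.4783

Final: 2.4783


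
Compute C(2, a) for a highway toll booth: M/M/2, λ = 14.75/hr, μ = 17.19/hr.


a = λ/μ = 0.8581; ρ = a/2 = 0.4290
P₀ = 0.399552 (from M/M/c formula)
C(c,a) = [a^c/(c!(1−ρ))]·P₀ = [0.73626/(2·0.5710)]·0.399552
= 0.64474·0.399552 = 0.257609

Final: 0.257609


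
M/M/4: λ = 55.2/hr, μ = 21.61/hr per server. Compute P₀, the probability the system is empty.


a = λ/μ = 55.2/21.61 = 2.5544; ρ = a/c = 0.6386
Σ_{k=0}^{3} a^k/k! (terms k=0..3) = 1.00000 + 2.55437 + 3.26241 + 2.77780 = 9.59459
Tail: a^4/(4!(1−ρ)) = 42.57329/(24·0.3614) = 4.90828
P₀ = 1/(9.59459 + 4.90828) = 1/14.50287 = 0.068952

Final: 0.068952


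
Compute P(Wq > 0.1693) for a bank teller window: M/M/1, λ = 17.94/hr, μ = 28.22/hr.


ρ = 17.94/28.22 = 0.6357
P(Wq > t) = ρ·e^{−(μ−λ)t} = 0.6357·e^{−1.7404}
= 0.6357·0.175450 = 0.111537

Final: 0.111537


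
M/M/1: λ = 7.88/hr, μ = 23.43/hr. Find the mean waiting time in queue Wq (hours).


ρ = 7.88/23.43 = 0.3363
Wq = ρ/(μ−λ) = 0.3363/(23.43 − 7.88) = 0.3363/15.55 = 0.02163 hr

Final: 0.02163 hr


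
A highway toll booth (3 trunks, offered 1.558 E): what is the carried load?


B(3,1.558) = 0.143187 (Erlang-B)
Carried load = a(1 − B) = 1.558·(1 − 0.143187) = 1.558·0.856813 = 1.3349 E

Final: 1.3349 Erlangs


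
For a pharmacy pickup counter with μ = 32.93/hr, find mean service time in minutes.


Mean service time = 1/μ = 1/32.93 hour = 0.03037 hour
In minutes: 0.03037 × 60 = 1.8220 min

Final: 1.8220 min


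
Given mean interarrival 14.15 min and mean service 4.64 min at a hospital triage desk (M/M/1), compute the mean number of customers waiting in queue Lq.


λ = 60/14.15 = 4.2403 /hr
μ = 60/4.64 = 12.9310 /hr
ρ = λ/μ = 4.2403/12.9310 = 0.3279
Lq = ρ²/(1−ρ) = 0.1075/0.6721 = 0.1600

Final: 0.1600


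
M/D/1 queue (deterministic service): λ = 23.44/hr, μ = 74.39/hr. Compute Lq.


ρ = 23.44/74.39 = 0.3151
M/D/1: Lq = ρ²/(2(1−ρ)) = 0.09929/(2·0.6849) = 0.07248

Final: 0.07248


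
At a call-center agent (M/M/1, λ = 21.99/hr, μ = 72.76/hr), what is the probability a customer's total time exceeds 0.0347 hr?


W ~ Exponential(μ−λ) for M/M/1.
μ − λ = 72.76 − 21.99 = 50.7700
P(W > t) = e^{−(μ−λ)t} = e^{−1.7617} = 0.171749

Final: 0.171749


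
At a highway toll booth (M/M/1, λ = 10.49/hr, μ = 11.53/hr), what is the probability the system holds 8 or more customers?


ρ = 10.49/11.53 = 0.9098
P(N ≥ n) = ρ^n = 0.9098^8 = 0.469428

Final: 0.469428


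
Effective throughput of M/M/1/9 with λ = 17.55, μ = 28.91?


ρ = 0.6071; P_K = (1−ρ)ρ^9/(1−ρ^10) = 0.004429
λ_eff = λ(1 − P_K) = 17.55·(1 − 0.004429) = 17.55·0.995571 = 17.4723 /hr

Final: 17.4723 /hr


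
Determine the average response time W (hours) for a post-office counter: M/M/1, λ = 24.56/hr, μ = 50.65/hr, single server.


W = 1/(μ−λ) = 1/(50.65 − 24.56) = 1/26.09 = 0.03833 hr

Final: 0.03833 hr


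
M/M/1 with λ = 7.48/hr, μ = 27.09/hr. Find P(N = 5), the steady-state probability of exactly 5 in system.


ρ = 7.48/27.09 = 0.2761
P_n = (1−ρ)·ρ^n = (1 − 0.2761)·0.2761^5 = 0.7239·0.001605 = 0.001162

Final: 0.001162


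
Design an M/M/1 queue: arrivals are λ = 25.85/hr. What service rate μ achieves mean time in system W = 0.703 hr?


W = 1/(μ−λ) ⇒ μ − λ = 1/W = 1/0.703 = 1.4225
μ = λ + 1/W = 25.85 + 1.4225 = 27.2725 per hr

Final: 27.2725 /hr


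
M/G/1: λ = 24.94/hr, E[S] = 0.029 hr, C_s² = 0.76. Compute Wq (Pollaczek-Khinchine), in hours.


ρ = λ·E[S] = 24.94·0.029 = 0.7233
E[S²] = E[S]²(1+C_s²) = 0.029²·(1+0.76) = 0.001480
Wq = λ·E[S²]/(2(1−ρ)) = 24.94·0.001480/(2·0.2767) = 0.06670 hr

Final: 0.06670 hr


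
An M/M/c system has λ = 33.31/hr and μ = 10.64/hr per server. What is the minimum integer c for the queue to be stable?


Stability requires cμ > λ ⇔ c > λ/μ.
λ/μ = 33.31/10.64 = 3.1306
Minimum integer c = ⌊3.1306⌋ + 1 = 4
Check: 4·10.64 = 42.56 > 33.31, while 3·10.64 = 31.92 ≤ 33.31

Final: 4 servers


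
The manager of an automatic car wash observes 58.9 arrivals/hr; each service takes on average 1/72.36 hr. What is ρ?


ρ = λ/μ = 58.9/72.36 = 0.8140

Final: 0.8140


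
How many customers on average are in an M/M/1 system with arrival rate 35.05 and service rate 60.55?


ρ = λ/μ = 35.05/60.55 = 0.5789
L = ρ/(1−ρ) = 0.5789/(1 − 0.5789) = 0.5789/0.4211 = 1.3745

Final: 1.3745


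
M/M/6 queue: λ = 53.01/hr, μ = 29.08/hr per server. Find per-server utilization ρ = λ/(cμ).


ρ = λ/(cμ) = 53.01/(6·29.08) = 53.01/174.48 = 0.3038

Final: 0.3038


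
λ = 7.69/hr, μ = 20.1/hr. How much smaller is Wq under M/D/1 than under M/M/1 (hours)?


ρ = 7.69/20.1 = 0.3826
Wq(M/M/1) = ρ/(μ−λ) = 0.3826/12.41 = 0.03083 hr
Wq(M/D/1) = ρ/(2(μ−λ)) = 0.01541 hr
Savings = 0.03083 − 0.01541 = 0.01541 hr

Final: 0.01541 hr


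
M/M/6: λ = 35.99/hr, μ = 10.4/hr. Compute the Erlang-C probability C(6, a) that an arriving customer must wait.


a = λ/μ = 3.4606; ρ = a/6 = 0.5768
P₀ = 0.030209 (from M/M/c formula)
C(c,a) = [a^c/(c!(1−ρ))]·P₀ = [1717.47745/(720·0.4232)]·0.030209
= 5.63605·0.030209 = 0.170258

Final: 0.170258


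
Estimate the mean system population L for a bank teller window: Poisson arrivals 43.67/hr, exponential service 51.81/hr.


ρ = λ/μ = 43.67/51.81 = 0.8429
L = ρ/(1−ρ) = 0.8429/(1 − 0.8429) = 0.8429/0.1571 = 5.3649

Final: 5.3649


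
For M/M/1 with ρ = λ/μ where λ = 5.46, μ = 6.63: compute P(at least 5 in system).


ρ = 5.46/6.63 = 0.8235
P(N ≥ n) = ρ^n = 0.8235^5 = 0.378787

Final: 0.378787


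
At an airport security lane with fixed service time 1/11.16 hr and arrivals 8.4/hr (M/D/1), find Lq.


ρ = 8.4/11.16 = 0.7527
M/D/1: Lq = ρ²/(2(1−ρ)) = 0.5665/(2·0.2473) = 1.14540

Final: 1.14540


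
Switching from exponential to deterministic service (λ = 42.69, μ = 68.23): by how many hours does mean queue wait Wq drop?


ρ = 42.69/68.23 = 0.6257
Wq(M/M/1) = ρ/(μ−λ) = 0.6257/25.54 = 0.02450 hr
Wq(M/D/1) = ρ/(2(μ−λ)) = 0.01225 hr
Savings = 0.02450 − 0.01225 = 0.01225 hr

Final: 0.01225 hr


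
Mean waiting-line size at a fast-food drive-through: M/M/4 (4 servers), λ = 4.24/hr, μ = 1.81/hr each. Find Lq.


a = λ/μ = 2.3425; ρ = a/4 = 0.5856
P₀ = 0.088836
Lq = P₀·a^c·ρ / (c!·(1−ρ)²) = 0.088836·30.11266·0.5856/(24·0.17170)
= 0.38018

Final: 0.38018


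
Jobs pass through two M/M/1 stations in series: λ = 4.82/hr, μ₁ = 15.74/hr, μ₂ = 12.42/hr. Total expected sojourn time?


Each node sees arrival rate λ = 4.82/hr (tandem ⇒ throughput preserved).
W₁ = 1/(μ₁−λ) = 1/(15.74−4.82) = 0.09158 hr
W₂ = 1/(μ₂−λ) = 1/(12.42−4.82) = 0.13158 hr
W_total = W₁ + W₂ = 0.09158 + 0.13158 = 0.22315 hr

Final: 0.22315 hr


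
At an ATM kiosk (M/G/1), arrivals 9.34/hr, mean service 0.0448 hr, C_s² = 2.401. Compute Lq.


ρ = λ·E[S] = 9.34·0.0448 = 0.4184
Lq = ρ²(1+C_s²)/(2(1−ρ)) = 0.1751·(1+2.401)/(2·0.5816)
= 0.1751·3.4010/1.1631 = 0.51195

Final: 0.51195


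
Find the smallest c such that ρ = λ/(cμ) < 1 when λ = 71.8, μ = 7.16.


Stability requires cμ > λ ⇔ c > λ/μ.
λ/μ = 71.8/7.16 = 10.0279
Minimum integer c = ⌊10.0279⌋ + 1 = 11
Check: 11·7.16 = 78.76 > 71.8, while 10·7.16 = 71.60 ≤ 71.8

Final: 11 servers


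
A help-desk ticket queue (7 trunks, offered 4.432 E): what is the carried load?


B(7,4.432) = 0.086239 (Erlang-B)
Carried load = a(1 − B) = 4.432·(1 − 0.086239) = 4.432·0.913761 = 4.0498 E

Final: 4.0498 Erlangs


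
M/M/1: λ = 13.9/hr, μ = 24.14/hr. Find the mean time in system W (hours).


W = 1/(μ−λ) = 1/(24.14 − 13.9) = 1/10.24 = 0.09766 hr

Final: 0.09766 hr


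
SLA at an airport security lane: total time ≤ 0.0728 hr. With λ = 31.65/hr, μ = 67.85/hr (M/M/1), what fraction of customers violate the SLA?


W ~ Exponential(μ−λ) for M/M/1.
μ − λ = 67.85 − 31.65 = 36.2000
P(W > t) = e^{−(μ−λ)t} = e^{−2.6354} = 0.071693

Final: 0.071693


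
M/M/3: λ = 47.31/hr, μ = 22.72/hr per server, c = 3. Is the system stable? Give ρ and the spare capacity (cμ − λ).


Total capacity cμ = 3·22.72 = 68.16/hr
ρ = λ/(cμ) = 47.31/68.16 = 0.6941
Stable ⇔ ρ < 1: YES
Spare capacity = cμ − λ = 68.16 − 47.31 = 20.85/hr

Final: ρ = 0.6941; stable; margin = 20.85/hr


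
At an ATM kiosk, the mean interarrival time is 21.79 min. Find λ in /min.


λ = 1/(interarrival time) in consistent units.
1 minute = 1 min, so λ = 1/21.79 = 0.04589 per minute

Final: 0.04589 /min


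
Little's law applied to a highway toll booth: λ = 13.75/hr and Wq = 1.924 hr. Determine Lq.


Lq = λWq = 13.75·1.924 = 26.4550

Final: 26.4550


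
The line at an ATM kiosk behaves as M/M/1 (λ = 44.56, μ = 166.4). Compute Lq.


ρ = 44.56/166.4 = 0.2678
Lq = ρ²/(1−ρ) = 0.07171/0.7322 = 0.09794

Final: 0.09794


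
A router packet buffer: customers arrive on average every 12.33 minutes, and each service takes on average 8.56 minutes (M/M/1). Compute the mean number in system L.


λ = 60/12.33 = 4.8662 /hr
μ = 60/8.56 = 7.0093 /hr
ρ = λ/μ = 4.8662/7.0093 = 0.6942
L = ρ/(1−ρ) = 0.6942/0.3058 = 2.2706

Final: 2.2706


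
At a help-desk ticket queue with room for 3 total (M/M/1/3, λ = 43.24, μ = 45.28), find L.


ρ = 43.24/45.28 = 0.9549
L = ρ[1 − (K+1)ρ^K + Kρ^(K+1)] / [(1−ρ)(1−ρ^(K+1))]
Numerator: 0.9549·(1 − 4·0.870839 + 3·0.831605) = 0.010943
Denominator: (0.04505)·(0.168395) = 0.007587
L = 0.010943/0.007587 = 1.4424

Final: 1.4424


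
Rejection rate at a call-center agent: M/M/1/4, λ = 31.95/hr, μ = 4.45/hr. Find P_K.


ρ = λ/μ = 31.95/4.45 = 7.1798
P_K = (1−ρ)ρ^K/(1−ρ^(K+1)) = (-6.1798·2657.317246)/(1 − 19078.940674)
= -16421.623428/-19077.940674 = 0.860765

Final: 0.860765


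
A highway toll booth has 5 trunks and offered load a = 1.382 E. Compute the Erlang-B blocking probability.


B(c,a) = (a^c/c!) / Σ_{k=0}^{c} a^k/k!
a^5/5! = 0.042011
Σ terms (k=0..5): 1.00000 + 1.38200 + 0.95496 + 0.43992 + 0.15199 + 0.04201 = 3.970884
B = 0.042011/3.970884 = 0.010580

Final: 0.010580


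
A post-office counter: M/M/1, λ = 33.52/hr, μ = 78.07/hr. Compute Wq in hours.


ρ = 33.52/78.07 = 0.4294
Wq = ρ/(μ−λ) = 0.4294/(78.07 − 33.52) = 0.4294/44.55 = 0.009638 hr

Final: 0.009638 hr


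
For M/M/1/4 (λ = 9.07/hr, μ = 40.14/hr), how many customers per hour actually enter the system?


ρ = 0.2260; P_K = (1−ρ)ρ^4/(1−ρ^5) = 0.002019
λ_eff = λ(1 − P_K) = 9.07·(1 − 0.002019) = 9.07·0.997981 = 9.0517 /hr

Final: 9.0517 /hr


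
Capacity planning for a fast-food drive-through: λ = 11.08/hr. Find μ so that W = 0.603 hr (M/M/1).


W = 1/(μ−λ) ⇒ μ − λ = 1/W = 1/0.603 = 1.6584
μ = λ + 1/W = 11.08 + 1.6584 = 12.7384 per hr

Final: 12.7384 /hr


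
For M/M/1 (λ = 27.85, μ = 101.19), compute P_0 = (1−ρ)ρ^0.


ρ = 27.85/101.19 = 0.2752
P_n = (1−ρ)·ρ^n = (1 − 0.2752)·0.2752^0 = 0.7248·1.000000 = 0.724775

Final: 0.724775


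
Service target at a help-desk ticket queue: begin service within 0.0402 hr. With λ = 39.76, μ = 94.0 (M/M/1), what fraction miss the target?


ρ = 39.76/94.0 = 0.4230
P(Wq > t) = ρ·e^{−(μ−λ)t} = 0.4230·e^{−2.1804}
= 0.4230·0.112991 = 0.047793

Final: 0.047793


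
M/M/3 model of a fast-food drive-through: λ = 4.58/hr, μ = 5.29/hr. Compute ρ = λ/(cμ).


ρ = λ/(cμ) = 4.58/(3·5.29) = 4.58/15.87 = 0.2886

Final: 0.2886


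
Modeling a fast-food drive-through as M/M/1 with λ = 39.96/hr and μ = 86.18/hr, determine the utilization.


ρ = λ/μ = 39.96/86.18 = 0.4637

Final: 0.4637


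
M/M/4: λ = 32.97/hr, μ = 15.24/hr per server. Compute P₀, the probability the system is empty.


a = λ/μ = 32.97/15.24 = 2.1634; ρ = a/c = 0.5408
Σ_{k=0}^{3} a^k/k! (terms k=0..3) = 1.00000 + 2.16339 + 2.34012 + 1.68753 = 7.19103
Tail: a^4/(4!(1−ρ)) = 21.90463/(24·0.4592) = 1.98777
P₀ = 1/(7.19103 + 1.98777) = 1/9.17880 = 0.108947

Final: 0.108947


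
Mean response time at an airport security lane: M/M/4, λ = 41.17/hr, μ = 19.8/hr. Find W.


a = 2.0793; ρ = 0.5198; P₀ = 0.119598
Lq = P₀·a^c·ρ/(c!(1−ρ)²) = 0.21001
Wq = Lq/λ = 0.21001/41.17 = 0.005101 hr
W = Wq + 1/μ = 0.005101 + 0.05051 = 0.05561 hr

Final: 0.05561 hr


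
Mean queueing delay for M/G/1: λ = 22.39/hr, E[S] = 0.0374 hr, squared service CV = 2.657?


ρ = λ·E[S] = 22.39·0.0374 = 0.8374
E[S²] = E[S]²(1+C_s²) = 0.0374²·(1+2.657) = 0.005115
Wq = λ·E[S²]/(2(1−ρ)) = 22.39·0.005115/(2·0.1626) = 0.35216 hr

Final: 0.35216 hr


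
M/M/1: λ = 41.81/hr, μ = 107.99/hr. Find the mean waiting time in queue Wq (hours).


ρ = 41.81/107.99 = 0.3872
Wq = ρ/(μ−λ) = 0.3872/(107.99 − 41.81) = 0.3872/66.18 = 0.005850 hr

Final: 0.005850 hr


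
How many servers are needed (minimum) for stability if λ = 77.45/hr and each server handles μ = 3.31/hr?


Stability requires cμ > λ ⇔ c > λ/μ.
λ/μ = 77.45/3.31 = 23.3988
Minimum integer c = ⌊23.3988⌋ + 1 = 24
Check: 24·3.31 = 79.44 > 77.45, while 23·3.31 = 76.13 ≤ 77.45

Final: 24 servers


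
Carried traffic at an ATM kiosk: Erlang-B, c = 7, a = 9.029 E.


B(7,9.029) = 0.363043 (Erlang-B)
Carried load = a(1 − B) = 9.029·(1 − 0.363043) = 9.029·0.636957 = 5.7511 E

Final: 5.7511 Erlangs


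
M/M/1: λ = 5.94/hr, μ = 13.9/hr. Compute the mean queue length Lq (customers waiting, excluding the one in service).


ρ = 5.94/13.9 = 0.4273
Lq = ρ²/(1−ρ) = 0.1826/0.5727 = 0.3189

Final: 0.3189


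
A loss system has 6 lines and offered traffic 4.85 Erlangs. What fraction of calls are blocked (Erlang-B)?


B(c,a) = (a^c/c!) / Σ_{k=0}^{c} a^k/k!
a^6/6! = 18.076649
Σ terms (k=0..6): 1.00000 + 4.85000 + 11.76125 + 19.01402 + 23.05450 + 22.36287 + 18.07665 = 100.119286
B = 18.076649/100.119286 = 0.180551

Final: 0.180551


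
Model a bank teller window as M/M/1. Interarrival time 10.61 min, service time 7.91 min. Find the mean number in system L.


λ = 60/10.61 = 5.6550 /hr
μ = 60/7.91 = 7.5853 /hr
ρ = λ/μ = 5.6550/7.5853 = 0.7455
L = ρ/(1−ρ) = 0.7455/0.2545 = 2.9296

Final: 2.9296


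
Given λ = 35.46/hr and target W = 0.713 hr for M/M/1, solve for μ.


W = 1/(μ−λ) ⇒ μ − λ = 1/W = 1/0.713 = 1.4025
μ = λ + 1/W = 35.46 + 1.4025 = 36.8625 per hr

Final: 36.8625 /hr


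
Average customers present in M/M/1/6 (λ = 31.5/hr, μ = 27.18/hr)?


ρ = 31.5/27.18 = 1.1589
L = ρ[1 − (K+1)ρ^K + Kρ^(K+1)] / [(1−ρ)(1−ρ^(K+1))]
Numerator: 1.1589·(1 − 7·2.423074 + 6·2.808198) = 1.028759
Denominator: (-0.1589)·(-1.808198) = 0.287396
L = 1.028759/0.287396 = 3.5796

Final: 3.5796


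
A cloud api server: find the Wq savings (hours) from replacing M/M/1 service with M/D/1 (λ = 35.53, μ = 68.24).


ρ = 35.53/68.24 = 0.5207
Wq(M/M/1) = ρ/(μ−λ) = 0.5207/32.71 = 0.01592 hr
Wq(M/D/1) = ρ/(2(μ−λ)) = 0.007959 hr
Savings = 0.01592 − 0.007959 = 0.007959 hr

Final: 0.007959 hr
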